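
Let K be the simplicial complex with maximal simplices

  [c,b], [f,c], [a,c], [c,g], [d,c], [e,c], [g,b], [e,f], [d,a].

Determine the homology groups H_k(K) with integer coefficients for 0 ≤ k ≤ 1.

Order the vertices as a < b < c < d < e < f < g. Listing each simplex with vertices in this order, K has dimension 1 with simplices:

  0-simplices (7): a, b, c, d, e, f, g
  1-simplices (9): ac, ad, bc, bg, cd, ce, cf, cg, ef

Hence C_0 ≅ Z^7, C_1 ≅ Z^9.

Boundary ∂_1: C_1 → C_0 is given by ∂[p,q] = [q] − [p]. For instance
  ∂cf = f − c.
As a 7×9 matrix over Z this has rank 6, with invariant factors (1,1,1,1,1,1).

Reading off H_k = ker ∂_k / im ∂_{k+1}:

  H_0: rank C_0 − rank ∂_1 = 7 − 6 = 1, and the invariant factors of ∂_1 are all 1, so H_0 = Z.
  H_1: rank ker ∂_1 − rank ∂_2 = (9 − 6) − 0 = 3, and there is no ∂_2, so H_1 = Z^3.

H_0 = Z,  H_1 = Z^3.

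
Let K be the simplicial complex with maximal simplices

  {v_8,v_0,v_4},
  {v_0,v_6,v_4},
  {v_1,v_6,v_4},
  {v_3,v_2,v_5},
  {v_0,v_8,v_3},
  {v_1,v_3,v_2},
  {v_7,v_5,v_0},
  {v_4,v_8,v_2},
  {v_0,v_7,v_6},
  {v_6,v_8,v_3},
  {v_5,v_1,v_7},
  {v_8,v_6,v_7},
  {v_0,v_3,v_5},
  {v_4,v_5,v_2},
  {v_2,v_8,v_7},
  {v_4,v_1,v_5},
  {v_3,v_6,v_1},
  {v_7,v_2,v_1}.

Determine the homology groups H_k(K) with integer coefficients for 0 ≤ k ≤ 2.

Order the vertices as v_0 < v_1 < v_2 < v_3 < v_4 < v_5 < v_6 < v_7 < v_8. Listing each simplex with vertices in this order, K has dimension 2 with simplices:

  0-simplices (9): [v_0], [v_1], [v_2], [v_3], [v_4], [v_5], [v_6], [v_7], [v_8]
  1-simplices (27): (27 of them)
  2-simplices (18): (18 of them)

so the chain groups are C_0 ≅ Z^9, C_1 ≅ Z^27, C_2 ≅ Z^18.

Boundary ∂_1: C_1 → C_0 maps an edge to its endpoints' difference, ∂[p,q] = q − p. For instance
  ∂[v_1,v_5] = [v_5] − [v_1].
The resulting 9×27 matrix has rank 8, and its Smith normal form has invariant factors (1,1,1,1,1,1,1,1).

Boundary ∂_2: C_2 → C_1 maps a triangle to the signed sum of its edges. For instance
  ∂[v_1,v_3,v_6] = [v_3,v_6] − [v_1,v_6] + [v_1,v_3],
  ∂[v_2,v_4,v_8] = [v_4,v_8] − [v_2,v_8] + [v_2,v_4].
As a 27×18 matrix over Z this has rank 18, with invariant factors (1,1,1,1,1,1,1,1,1,1,1,1,1,1,1,1,1,2).

Reading off H_k = ker ∂_k / im ∂_{k+1}:

  H_0: rank C_0 − rank ∂_1 = 9 − 8 = 1, and the invariant factors of ∂_1 are all 1, so H_0 ≅ Z.
  H_1: rank ker ∂_1 − rank ∂_2 = (27 − 8) − 18 = 1, and ∂_2 has invariant factor 2 > 1, so H_1 ≅ Z ⊕ Z_2.
  H_2: rank ker ∂_2 − rank ∂_3 = (18 − 18) − 0 = 0, and there is no ∂_3, so H_2 ≅ 0.

(K is a triangulation of the Klein bottle.)

H_0 ≅ Z,  H_1 ≅ Z ⊕ Z_2,  H_2 = 0.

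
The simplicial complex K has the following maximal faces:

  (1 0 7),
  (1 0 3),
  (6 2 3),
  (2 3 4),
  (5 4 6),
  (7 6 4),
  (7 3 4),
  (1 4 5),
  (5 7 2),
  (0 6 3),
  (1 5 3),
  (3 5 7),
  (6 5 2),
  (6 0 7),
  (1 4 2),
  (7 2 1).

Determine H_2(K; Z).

Fix the vertex order 0 < 1 < 2 < 3 < 4 < 5 < 6 < 7 and write every simplex with vertices in increasing order. Then dim K = 2 and the simplices of K are:

  0-simplices (8): [0], [1], [2], [3], [4], [5], [6], [7]
  1-simplices (24): (24 of them)
  2-simplices (16): [0,1,3], [0,1,7], [0,3,6], [0,6,7], [1,2,4], [1,2,7], [1,3,5], [1,4,5], [2,3,4], [2,3,6], [2,5,6], [2,5,7], [3,4,7], [3,5,7], [4,5,6], [4,6,7]

giving chain groups C_0 ≅ Z^8, C_1 ≅ Z^24, C_2 ≅ Z^16.

∂_1: C_1 → C_0 is given by ∂[p,q] = [q] − [p]. For instance
  ∂[1,4] = [4] − [1].
As a 8×24 matrix over Z this has rank 7, with invariant factors (1,1,1,1,1,1,1).

∂_2: C_2 → C_1 acts by ∂[p,q,r] = [q,r] − [p,r] + [p,q]. For instance
  ∂[4,5,6] = [5,6] − [4,6] + [4,5],
  ∂[0,1,7] = [1,7] − [0,7] + [0,1].
The 24×16 boundary matrix has rank 15 and Smith normal form diag(1,1,1,1,1,1,1,1,1,1,1,1,1,1,1).

Reading off H_k = ker ∂_k / im ∂_{k+1}:

  H_2: rank ker ∂_2 − rank ∂_3 = (16 − 15) − 0 = 1, and there is no ∂_3, so H_2 ≅ Z.

H_2 ≅ Z.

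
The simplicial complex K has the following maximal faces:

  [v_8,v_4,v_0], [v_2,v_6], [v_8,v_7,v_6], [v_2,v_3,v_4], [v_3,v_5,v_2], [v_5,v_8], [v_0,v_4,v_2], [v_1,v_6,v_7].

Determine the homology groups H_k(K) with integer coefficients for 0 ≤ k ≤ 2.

H_0 ≅ Z,  H_1 ≅ Z^2,  H_2 = 0.

Order the vertices as v_0 < v_1 < v_2 < v_3 < v_4 < v_5 < v_6 < v_7 < v_8. Listing each simplex with vertices in this order, K has dimension 2 with simplices:

  0-simplices (9): [v_0], [v_1], [v_2], [v_3], [v_4], [v_5], [v_6], [v_7], [v_8]
  1-simplices (16): (16 of them)
  2-simplices (6): [v_0,v_2,v_4], [v_0,v_4,v_8], [v_1,v_6,v_7], [v_2,v_3,v_4], [v_2,v_3,v_5], [v_6,v_7,v_8]

giving chain groups C_0 ≅ Z^9, C_1 ≅ Z^16, C_2 ≅ Z^6.

∂_1: C_1 → C_0 maps an edge to its endpoints' difference, ∂[p,q] = q − p. For instance
  ∂[v_1,v_7] = [v_7] − [v_1].
This gives a 9×16 integer matrix of rank 8; reducing to Smith normal form yields diagonal entries (1,1,1,1,1,1,1,1).

Boundary ∂_2: C_2 → C_1 acts by ∂[p,q,r] = [q,r] − [p,r] + [p,q]. For instance
  ∂[v_6,v_7,v_8] = [v_7,v_8] − [v_6,v_8] + [v_6,v_7],
  ∂[v_0,v_4,v_8] = [v_4,v_8] − [v_0,v_8] + [v_0,v_4].
This gives a 16×6 integer matrix of rank 6; reducing to Smith normal form yields diagonal entries (1,1,1,1,1,1).

From H_k ≅ ker(∂_k) / im(∂_{k+1}) we obtain:

  H_0: rank C_0 − rank ∂_1 = 9 − 8 = 1, and the invariant factors of ∂_1 are all 1, so H_0 ≅ Z.
  H_1: rank ker ∂_1 − rank ∂_2 = (16 − 8) − 6 = 2, and the invariant factors of ∂_2 are all 1, so H_1 ≅ Z^2.
  H_2: rank ker ∂_2 − rank ∂_3 = (6 − 6) − 0 = 0, and there is no ∂_3, so H_2 ≅ 0.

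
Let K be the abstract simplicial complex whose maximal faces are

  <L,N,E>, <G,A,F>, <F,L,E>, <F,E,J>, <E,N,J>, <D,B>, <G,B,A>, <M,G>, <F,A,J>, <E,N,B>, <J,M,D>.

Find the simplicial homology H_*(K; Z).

Take the total order A < B < D < E < F < G < J < L < M < N on the vertex set. Then K (dimension 2) consists of the simplices:

  0-simplices (10): A, B, D, E, F, G, J, L, M, N
  1-simplices (21): AB, AF, AG, AJ, BD, BE, BG, BN, DJ, DM, EF, EJ, EL, EN, FG, FJ, FL, GM, JM, JN, LN
  2-simplices (9): ABG, AFG, AFJ, BEN, DJM, EFJ, EFL, EJN, ELN

giving chain groups C_0 ≅ Z^10, C_1 ≅ Z^21, C_2 ≅ Z^9.

The boundary map ∂_1: C_1 → C_0 maps an edge to its endpoints' difference, ∂[p,q] = q − p. For instance
  ∂FL = L − F.
As a 10×21 matrix over Z this has rank 9, with invariant factors (1,1,1,1,1,1,1,1,1).

The boundary map ∂_2: C_2 → C_1 acts by ∂[p,q,r] = [q,r] − [p,r] + [p,q]. For instance
  ∂AFJ = FJ − AJ + AF,
  ∂ABG = BG − AG + AB.
As a 21×9 matrix over Z this has rank 9, with invariant factors (1,1,1,1,1,1,1,1,1).

Computing H_k = (kernel of ∂_k) / (image of ∂_{k+1}):

  H_0: rank C_0 − rank ∂_1 = 10 − 9 = 1, and the invariant factors of ∂_1 are all 1, so H_0 = Z.
  H_1: rank ker ∂_1 − rank ∂_2 = (21 − 9) − 9 = 3, and the invariant factors of ∂_2 are all 1, so H_1 = Z^3.
  H_2: rank ker ∂_2 − rank ∂_3 = (9 − 9) − 0 = 0, and there is no ∂_3, so H_2 = 0.

As a check, the Euler characteristic is 10 − 21 + 9 = -2, which agrees with 1 − 3 + 0 = -2.

H_0 ≅ Z,  H_1 ≅ Z^3,  H_2 = 0.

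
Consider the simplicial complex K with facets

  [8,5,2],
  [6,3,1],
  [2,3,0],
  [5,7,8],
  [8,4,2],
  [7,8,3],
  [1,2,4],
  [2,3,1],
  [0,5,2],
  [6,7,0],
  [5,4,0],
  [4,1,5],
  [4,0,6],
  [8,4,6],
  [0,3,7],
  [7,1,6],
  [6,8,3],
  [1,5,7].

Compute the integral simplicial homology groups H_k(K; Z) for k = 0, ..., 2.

Order the vertices as 0 < 1 < 2 < 3 < 4 < 5 < 6 < 7 < 8. Listing each simplex with vertices in this order, K has dimension 2 with simplices:

  0-simplices (9): [0], [1], [2], [3], [4], [5], [6], [7], [8]
  1-simplices (27): (27 of them)
  2-simplices (18): [0,2,3], [0,2,5], [0,3,7], [0,4,5], [0,4,6], [0,6,7], [1,2,3], [1,2,4], [1,3,6], [1,4,5], [1,5,7], [1,6,7], [2,4,8], [2,5,8], [3,6,8], [3,7,8], [4,6,8], [5,7,8]

so the chain groups are C_0 ≅ Z^9, C_1 ≅ Z^27, C_2 ≅ Z^18.

∂_1: C_1 → C_0 is given by ∂[p,q] = [q] − [p]. For instance
  ∂[3,6] = [6] − [3].
The resulting 9×27 matrix has rank 8, and its Smith normal form has invariant factors (1,1,1,1,1,1,1,1).

Boundary ∂_2: C_2 → C_1 acts by ∂[p,q,r] = [q,r] − [p,r] + [p,q]. For instance
  ∂[2,5,8] = [5,8] − [2,8] + [2,5],
  ∂[0,4,5] = [4,5] − [0,5] + [0,4].
The 27×18 boundary matrix has rank 18 and Smith normal form diag(1,1,1,1,1,1,1,1,1,1,1,1,1,1,1,1,1,2).

Now H_k = ker ∂_k / im ∂_{k+1}, so:

  H_0: rank C_0 − rank ∂_1 = 9 − 8 = 1, and the invariant factors of ∂_1 are all 1, so H_0 = Z.
  H_1: rank ker ∂_1 − rank ∂_2 = (27 − 8) − 18 = 1, and ∂_2 has invariant factor 2 > 1, so H_1 = Z × Z/2.
  H_2: rank ker ∂_2 − rank ∂_3 = (18 − 18) − 0 = 0, and there is no ∂_3, so H_2 = 0.

As a check, the Euler characteristic is 9 − 27 + 18 = 0, which agrees with 1 − 1 + 0 = 0.
(K is a triangulation of the Klein bottle.)

H_0 ≅ Z,  H_1 ≅ Z × Z/2,  H_2 = 0.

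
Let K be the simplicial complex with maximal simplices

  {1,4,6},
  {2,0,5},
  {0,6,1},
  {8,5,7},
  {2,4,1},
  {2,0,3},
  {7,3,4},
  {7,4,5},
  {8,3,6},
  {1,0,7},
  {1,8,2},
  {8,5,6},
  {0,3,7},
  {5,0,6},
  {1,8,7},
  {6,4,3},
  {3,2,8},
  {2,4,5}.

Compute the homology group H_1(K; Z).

Order the vertices as 0 < 1 < 2 < 3 < 4 < 5 < 6 < 7 < 8. Listing each simplex with vertices in this order, K has dimension 2 with simplices:

  0-simplices (9): [0], [1], [2], [3], [4], [5], [6], [7], [8]
  1-simplices (27): (27 of them)
  2-simplices (18): [0,1,6], [0,1,7], [0,2,3], [0,2,5], [0,3,7], [0,5,6], [1,2,4], [1,2,8], [1,4,6], [1,7,8], [2,3,8], [2,4,5], [3,4,6], [3,4,7], [3,6,8], [4,5,7], [5,6,8], [5,7,8]

Hence C_0 ≅ Z^9, C_1 ≅ Z^27, C_2 ≅ Z^18.

∂_1: C_1 → C_0 is given by ∂[p,q] = [q] − [p]. For instance
  ∂[1,8] = [8] − [1].
As a 9×27 matrix over Z this has rank 8, with invariant factors (1,1,1,1,1,1,1,1).

Boundary ∂_2: C_2 → C_1 sends each 2-simplex [p,q,r] to [q,r] − [p,r] + [p,q]. For instance
  ∂[1,2,8] = [2,8] − [1,8] + [1,2],
  ∂[0,3,7] = [3,7] − [0,7] + [0,3].
As a 27×18 matrix over Z this has rank 17, with invariant factors (1,1,1,1,1,1,1,1,1,1,1,1,1,1,1,1,1).

Now H_k = ker ∂_k / im ∂_{k+1}, so:

  H_1: rank ker ∂_1 − rank ∂_2 = (27 − 8) − 17 = 2, and the invariant factors of ∂_2 are all 1, so H_1 ≅ Z^2.

(K is a triangulation of the torus T^2.)

H_1 = Z^2.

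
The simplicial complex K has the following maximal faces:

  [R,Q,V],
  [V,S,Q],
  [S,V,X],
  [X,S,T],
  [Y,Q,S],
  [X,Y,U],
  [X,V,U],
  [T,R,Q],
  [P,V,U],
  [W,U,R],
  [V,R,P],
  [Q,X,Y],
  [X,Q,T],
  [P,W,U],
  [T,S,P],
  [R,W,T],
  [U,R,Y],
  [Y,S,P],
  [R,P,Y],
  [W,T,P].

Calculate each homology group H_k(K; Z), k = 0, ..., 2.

H_0 = Z,  H_1 = Z ⊕ Z/2Z,  H_2 = 0.

Take the total order P < Q < R < S < T < U < V < W < X < Y on the vertex set. Then K (dimension 2) consists of the simplices:

  0-simplices (10): P, Q, R, S, T, U, V, W, X, Y
  1-simplices (30): PR, PS, PT, PU, PV, PW, PY, QR, QS, QT, QV, QX, QY, RT, RU, RV, RW, RY, ST, SV, SX, SY, TW, TX, UV, UW, UX, UY, VX, XY
  2-simplices (20): PRV, PRY, PST, PSY, PTW, PUV, PUW, QRT, QRV, QSV, QSY, QTX, QXY, RTW, RUW, RUY, STX, SVX, UVX, UXY

Hence C_0 ≅ Z^10, C_1 ≅ Z^30, C_2 ≅ Z^20.

∂_1: C_1 → C_0 sends each edge [p,q] (with p < q) to q − p. For instance
  ∂UW = W − U.
The 10×30 boundary matrix has rank 9 and Smith normal form diag(1,1,1,1,1,1,1,1,1).

The boundary map ∂_2: C_2 → C_1 acts by ∂[p,q,r] = [q,r] − [p,r] + [p,q]. For instance
  ∂RUY = UY − RY + RU,
  ∂PUW = UW − PW + PU.
This gives a 30×20 integer matrix of rank 20; reducing to Smith normal form yields diagonal entries (1,1,1,1,1,1,1,1,1,1,1,1,1,1,1,1,1,1,1,2).

Reading off H_k = ker ∂_k / im ∂_{k+1}:

  H_0: rank C_0 − rank ∂_1 = 10 − 9 = 1, and the invariant factors of ∂_1 are all 1, so H_0 = Z.
  H_1: rank ker ∂_1 − rank ∂_2 = (30 − 9) − 20 = 1, and ∂_2 has invariant factor 2 > 1, so H_1 = Z ⊕ Z/2Z.
  H_2: rank ker ∂_2 − rank ∂_3 = (20 − 20) − 0 = 0, and there is no ∂_3, so H_2 = 0.

(K is a triangulation of the Klein bottle.)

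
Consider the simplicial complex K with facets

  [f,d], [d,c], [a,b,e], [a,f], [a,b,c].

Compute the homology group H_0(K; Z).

H_0 ≅ Z.

Fix the vertex order a < b < c < d < e < f and write every simplex with vertices in increasing order. Then dim K = 2 and the simplices of K are:

  0-simplices (6): a, b, c, d, e, f
  1-simplices (8): ab, ac, ae, af, bc, be, cd, df
  2-simplices (2): abc, abe

Hence C_0 ≅ Z^6, C_1 ≅ Z^8, C_2 ≅ Z^2.

∂_1: C_1 → C_0 maps an edge to its endpoints' difference, ∂[p,q] = q − p. For instance
  ∂af = f − a.
The 6×8 boundary matrix has rank 5 and Smith normal form diag(1,1,1,1,1).

Boundary ∂_2: C_2 → C_1 sends each 2-simplex [p,q,r] to [q,r] − [p,r] + [p,q]. For instance
  ∂abc = bc − ac + ab,
  ∂abe = be − ae + ab.
This gives a 8×2 integer matrix of rank 2; reducing to Smith normal form yields diagonal entries (1,1).

Reading off H_k = ker ∂_k / im ∂_{k+1}:

  H_0: rank C_0 − rank ∂_1 = 6 − 5 = 1, and the invariant factors of ∂_1 are all 1, so H_0 ≅ Z.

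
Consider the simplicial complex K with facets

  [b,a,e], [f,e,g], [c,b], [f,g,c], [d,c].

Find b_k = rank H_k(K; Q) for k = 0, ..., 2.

Fix the vertex order a < b < c < d < e < f < g and write every simplex with vertices in increasing order. Then dim K = 2 and the simplices of K are:

  0-simplices (7): a, b, c, d, e, f, g
  1-simplices (10): ab, ae, bc, be, cd, cf, cg, ef, eg, fg
  2-simplices (3): abe, cfg, efg

Hence C_0 ≅ Z^7, C_1 ≅ Z^10, C_2 ≅ Z^3.

The boundary map ∂_1: C_1 → C_0 is given by ∂[p,q] = [q] − [p]. For instance
  ∂be = e − b.
As a 7×10 matrix over Z this has rank 6, with invariant factors (1,1,1,1,1,1).

Boundary ∂_2: C_2 → C_1 acts by ∂[p,q,r] = [q,r] − [p,r] + [p,q]. For instance
  ∂abe = be − ae + ab,
  ∂efg = fg − eg + ef.
As a 10×3 matrix over Z this has rank 3, with invariant factors (1,1,1).

Reading off H_k = ker ∂_k / im ∂_{k+1}:

  H_0: rank C_0 − rank ∂_1 = 7 − 6 = 1, and the invariant factors of ∂_1 are all 1, so H_0 = Z.
  H_1: rank ker ∂_1 − rank ∂_2 = (10 − 6) − 3 = 1, and the invariant factors of ∂_2 are all 1, so H_1 = Z.
  H_2: rank ker ∂_2 − rank ∂_3 = (3 − 3) − 0 = 0, and there is no ∂_3, so H_2 = 0.

As a check, the Euler characteristic is 7 − 10 + 3 = 0, which agrees with 1 − 1 + 0 = 0.

Hence the Betti numbers are b_0 = 1, b_1 = 1, b_2 = 0.

b_0 = 1, b_1 = 1, b_2 = 0.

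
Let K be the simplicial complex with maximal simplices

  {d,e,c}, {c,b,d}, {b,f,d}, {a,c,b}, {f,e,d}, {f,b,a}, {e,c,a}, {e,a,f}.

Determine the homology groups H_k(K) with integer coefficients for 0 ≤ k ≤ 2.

Take the total order a < b < c < d < e < f on the vertex set. Then K (dimension 2) consists of the simplices:

  0-simplices (6): a, b, c, d, e, f
  1-simplices (12): ab, ac, ae, af, bc, bd, bf, cd, ce, de, df, ef
  2-simplices (8): abc, abf, ace, aef, bcd, bdf, cde, def

giving chain groups C_0 ≅ Z^6, C_1 ≅ Z^12, C_2 ≅ Z^8.

∂_1: C_1 → C_0 sends each edge [p,q] (with p < q) to q − p. For instance
  ∂ce = e − c.
This gives a 6×12 integer matrix of rank 5; reducing to Smith normal form yields diagonal entries (1,1,1,1,1).

The boundary map ∂_2: C_2 → C_1 sends each 2-simplex [p,q,r] to [q,r] − [p,r] + [p,q]. For instance
  ∂cde = de − ce + cd,
  ∂abc = bc − ac + ab.
This gives a 12×8 integer matrix of rank 7; reducing to Smith normal form yields diagonal entries (1,1,1,1,1,1,1).

Now H_k = ker ∂_k / im ∂_{k+1}, so:

  H_0: rank C_0 − rank ∂_1 = 6 − 5 = 1, and the invariant factors of ∂_1 are all 1, so H_0 ≅ Z.
  H_1: rank ker ∂_1 − rank ∂_2 = (12 − 5) − 7 = 0, and the invariant factors of ∂_2 are all 1, so H_1 ≅ 0.
  H_2: rank ker ∂_2 − rank ∂_3 = (8 − 7) − 0 = 1, and there is no ∂_3, so H_2 ≅ Z.

H_0 ≅ Z,  H_1 = 0,  H_2 ≅ Z.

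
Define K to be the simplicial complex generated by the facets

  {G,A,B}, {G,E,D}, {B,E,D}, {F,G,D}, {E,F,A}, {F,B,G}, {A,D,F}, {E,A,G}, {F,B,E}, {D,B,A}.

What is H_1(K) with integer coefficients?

H_1 ≅ Z_2.

Take the total order A < B < D < E < F < G on the vertex set. Then K (dimension 2) consists of the simplices:

  0-simplices (6): A, B, D, E, F, G
  1-simplices (15): AB, AD, AE, AF, AG, BD, BE, BF, BG, DE, DF, DG, EF, EG, FG
  2-simplices (10): ABD, ABG, ADF, AEF, AEG, BDE, BEF, BFG, DEG, DFG

so the chain groups are C_0 ≅ Z^6, C_1 ≅ Z^15, C_2 ≅ Z^10.

The boundary map ∂_1: C_1 → C_0 maps an edge to its endpoints' difference, ∂[p,q] = q − p. For instance
  ∂DG = G − D.
This gives a 6×15 integer matrix of rank 5; reducing to Smith normal form yields diagonal entries (1,1,1,1,1).

The boundary map ∂_2: C_2 → C_1 acts by ∂[p,q,r] = [q,r] − [p,r] + [p,q]. For instance
  ∂BEF = EF − BF + BE,
  ∂DEG = EG − DG + DE.
The resulting 15×10 matrix has rank 10, and its Smith normal form has invariant factors (1,1,1,1,1,1,1,1,1,2).

Reading off H_k = ker ∂_k / im ∂_{k+1}:

  H_1: rank ker ∂_1 − rank ∂_2 = (15 − 5) − 10 = 0, and ∂_2 has invariant factor 2 > 1, so H_1 = Z_2.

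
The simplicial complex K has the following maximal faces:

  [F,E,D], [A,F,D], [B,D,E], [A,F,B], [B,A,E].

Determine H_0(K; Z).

H_0 ≅ Z.

Fix the vertex order A < B < D < E < F and write every simplex with vertices in increasing order. Then dim K = 2 and the simplices of K are:

  0-simplices (5): A, B, D, E, F
  1-simplices (10): AB, AD, AE, AF, BD, BE, BF, DE, DF, EF
  2-simplices (5): ABE, ABF, ADF, BDE, DEF

giving chain groups C_0 ≅ Z^5, C_1 ≅ Z^10, C_2 ≅ Z^5.

∂_1: C_1 → C_0 sends each edge [p,q] (with p < q) to q − p.
The resulting 5×10 matrix has rank 4, and its Smith normal form has invariant factors (1,1,1,1).

The boundary map ∂_2: C_2 → C_1 sends each 2-simplex [p,q,r] to [q,r] − [p,r] + [p,q]. For instance
  ∂DEF = EF − DF + DE,
  ∂ABF = BF − AF + AB.
As a 10×5 matrix over Z this has rank 5, with invariant factors (1,1,1,1,1).

Reading off H_k = ker ∂_k / im ∂_{k+1}:

  H_0: rank C_0 − rank ∂_1 = 5 − 4 = 1, and the invariant factors of ∂_1 are all 1, so H_0 ≅ Z.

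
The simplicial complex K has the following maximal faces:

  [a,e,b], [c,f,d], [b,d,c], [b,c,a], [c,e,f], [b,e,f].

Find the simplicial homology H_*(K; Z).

H_0 = Z,  H_1 = Z,  H_2 = 0.

Take the total order a < b < c < d < e < f on the vertex set. Then K (dimension 2) consists of the simplices:

  0-simplices (6): a, b, c, d, e, f
  1-simplices (12): ab, ac, ae, bc, bd, be, bf, cd, ce, cf, df, ef
  2-simplices (6): abc, abe, bcd, bef, cdf, cef

giving chain groups C_0 ≅ Z^6, C_1 ≅ Z^12, C_2 ≅ Z^6.

Boundary ∂_1: C_1 → C_0 sends each edge [p,q] (with p < q) to q − p. For instance
  ∂ae = e − a.
The resulting 6×12 matrix has rank 5, and its Smith normal form has invariant factors (1,1,1,1,1).

The boundary map ∂_2: C_2 → C_1 acts by ∂[p,q,r] = [q,r] − [p,r] + [p,q]. For instance
  ∂bef = ef − bf + be,
  ∂cef = ef − cf + ce.
The 12×6 boundary matrix has rank 6 and Smith normal form diag(1,1,1,1,1,1).

Computing H_k = (kernel of ∂_k) / (image of ∂_{k+1}):

  H_0: rank C_0 − rank ∂_1 = 6 − 5 = 1, and the invariant factors of ∂_1 are all 1, so H_0 ≅ Z.
  H_1: rank ker ∂_1 − rank ∂_2 = (12 − 5) − 6 = 1, and the invariant factors of ∂_2 are all 1, so H_1 ≅ Z.
  H_2: rank ker ∂_2 − rank ∂_3 = (6 − 6) − 0 = 0, and there is no ∂_3, so H_2 ≅ 0.

As a check, the Euler characteristic is 6 − 12 + 6 = 0, which agrees with 1 − 1 + 0 = 0.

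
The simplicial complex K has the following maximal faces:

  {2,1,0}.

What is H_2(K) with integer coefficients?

H_2 ≅ 0.

Fix the vertex order 0 < 1 < 2 and write every simplex with vertices in increasing order. Then dim K = 2 and the simplices of K are:

  0-simplices (3): [0], [1], [2]
  1-simplices (3): [0,1], [0,2], [1,2]
  2-simplices (1): [0,1,2]

so the chain groups are C_0 ≅ Z^3, C_1 ≅ Z^3, C_2 ≅ Z^1.

The boundary map ∂_1: C_1 → C_0 sends each edge [p,q] (with p < q) to q − p. For instance
  ∂[1,2] = [2] − [1].
The 3×3 boundary matrix has rank 2 and Smith normal form diag(1,1).

The boundary map ∂_2: C_2 → C_1 acts by ∂[p,q,r] = [q,r] − [p,r] + [p,q]. For instance
  ∂[0,1,2] = [1,2] − [0,2] + [0,1].
This gives a 3×1 integer matrix of rank 1; reducing to Smith normal form yields diagonal entries (1).

Now H_k = ker ∂_k / im ∂_{k+1}, so:

  H_2: rank ker ∂_2 − rank ∂_3 = (1 − 1) − 0 = 0, and there is no ∂_3, so H_2 = 0.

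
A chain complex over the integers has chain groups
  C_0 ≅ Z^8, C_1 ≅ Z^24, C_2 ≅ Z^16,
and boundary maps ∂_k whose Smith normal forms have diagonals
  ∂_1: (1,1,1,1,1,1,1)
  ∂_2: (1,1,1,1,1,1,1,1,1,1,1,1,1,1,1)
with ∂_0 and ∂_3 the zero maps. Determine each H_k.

H_0: b_0 = 8 − 0 − 7 = 1; torsion from ∂_1 factors > 1: none. So H_0 = Z.
H_1: b_1 = 24 − 7 − 15 = 2; torsion from ∂_2 factors > 1: none. So H_1 = Z^2.
H_2: b_2 = 16 − 15 − 0 = 1; torsion from ∂_3 factors > 1: none. So H_2 = Z.

H_0 = Z,  H_1 = Z^2,  H_2 = Z.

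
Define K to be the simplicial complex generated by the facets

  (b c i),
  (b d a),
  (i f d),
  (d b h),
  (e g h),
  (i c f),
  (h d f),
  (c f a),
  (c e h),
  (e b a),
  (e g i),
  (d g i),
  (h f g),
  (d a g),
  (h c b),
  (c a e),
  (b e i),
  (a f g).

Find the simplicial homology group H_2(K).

H_2 = 0.

Take the total order a < b < c < d < e < f < g < h < i on the vertex set. Then K (dimension 2) consists of the simplices:

  0-simplices (9): a, b, c, d, e, f, g, h, i
  1-simplices (27): ab, ac, ad, ae, af, ag, bc, bd, be, bh, bi, ce, cf, ch, ci, df, dg, dh, di, eg, eh, ei, fg, fh, fi, gh, gi
  2-simplices (18): abd, abe, ace, acf, adg, afg, bch, bci, bdh, bei, ceh, cfi, dfh, dfi, dgi, egh, egi, fgh

giving chain groups C_0 ≅ Z^9, C_1 ≅ Z^27, C_2 ≅ Z^18.

The boundary map ∂_1: C_1 → C_0 sends each edge [p,q] (with p < q) to q − p.
This gives a 9×27 integer matrix of rank 8; reducing to Smith normal form yields diagonal entries (1,1,1,1,1,1,1,1).

∂_2: C_2 → C_1 maps a triangle to the signed sum of its edges. For instance
  ∂fgh = gh − fh + fg,
  ∂egh = gh − eh + eg.
The 27×18 boundary matrix has rank 18 and Smith normal form diag(1,1,1,1,1,1,1,1,1,1,1,1,1,1,1,1,1,2).

From H_k ≅ ker(∂_k) / im(∂_{k+1}) we obtain:

  H_2: rank ker ∂_2 − rank ∂_3 = (18 − 18) − 0 = 0, and there is no ∂_3, so H_2 ≅ 0.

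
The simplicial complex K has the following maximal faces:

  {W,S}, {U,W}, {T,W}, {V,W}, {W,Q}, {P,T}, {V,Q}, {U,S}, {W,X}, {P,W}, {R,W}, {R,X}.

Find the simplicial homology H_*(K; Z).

Fix the vertex order P < Q < R < S < T < U < V < W < X and write every simplex with vertices in increasing order. Then dim K = 1 and the simplices of K are:

  0-simplices (9): P, Q, R, S, T, U, V, W, X
  1-simplices (12): PT, PW, QV, QW, RW, RX, SU, SW, TW, UW, VW, WX

giving chain groups C_0 ≅ Z^9, C_1 ≅ Z^12.

The boundary map ∂_1: C_1 → C_0 sends each edge [p,q] (with p < q) to q − p.
This gives a 9×12 integer matrix of rank 8; reducing to Smith normal form yields diagonal entries (1,1,1,1,1,1,1,1).

Reading off H_k = ker ∂_k / im ∂_{k+1}:

  H_0: rank C_0 − rank ∂_1 = 9 − 8 = 1, and the invariant factors of ∂_1 are all 1, so H_0 ≅ Z.
  H_1: rank ker ∂_1 − rank ∂_2 = (12 − 8) − 0 = 4, and there is no ∂_2, so H_1 ≅ Z^4.

As a check, the Euler characteristic is 9 − 12 = -3, which agrees with 1 − 4 = -3.

H_0 = Z,  H_1 = Z^4.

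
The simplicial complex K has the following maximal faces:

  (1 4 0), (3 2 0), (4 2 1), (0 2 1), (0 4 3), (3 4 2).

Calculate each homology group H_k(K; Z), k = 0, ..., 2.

H_0 = Z,  H_1 = 0,  H_2 = Z.

K has 5 vertices, 9 edges, 6 triangles.
rank ∂_0 = 0, rank ∂_1 = 4 ⇒ b_0 = 5 − 0 − 4 = 1; all invariant factors of ∂_1 are 1 so no torsion. So H_0 = Z.
rank ∂_1 = 4, rank ∂_2 = 5 ⇒ b_1 = 9 − 4 − 5 = 0; all invariant factors of ∂_2 are 1 so no torsion. So H_1 = 0.
rank ∂_2 = 5, rank ∂_3 = 0 ⇒ b_2 = 6 − 5 − 0 = 1. So H_2 = Z.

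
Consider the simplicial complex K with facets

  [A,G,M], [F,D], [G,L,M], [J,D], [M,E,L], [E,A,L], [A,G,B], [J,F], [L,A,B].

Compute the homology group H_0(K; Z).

H_0 ≅ Z^2.

Fix the vertex order A < B < D < E < F < G < J < L < M and write every simplex with vertices in increasing order. Then dim K = 2 and the simplices of K are:

  0-simplices (9): A, B, D, E, F, G, J, L, M
  1-simplices (15): AB, AE, AG, AL, AM, BG, BL, DF, DJ, EL, EM, FJ, GL, GM, LM
  2-simplices (6): ABG, ABL, AEL, AGM, ELM, GLM

giving chain groups C_0 ≅ Z^9, C_1 ≅ Z^15, C_2 ≅ Z^6.

The boundary map ∂_1: C_1 → C_0 is given by ∂[p,q] = [q] − [p]. For instance
  ∂FJ = J − F.
As a 9×15 matrix over Z this has rank 7, with invariant factors (1,1,1,1,1,1,1).

Boundary ∂_2: C_2 → C_1 maps a triangle to the signed sum of its edges. For instance
  ∂AGM = GM − AM + AG,
  ∂GLM = LM − GM + GL.
As a 15×6 matrix over Z this has rank 6, with invariant factors (1,1,1,1,1,1).

Reading off H_k = ker ∂_k / im ∂_{k+1}:

  H_0: rank C_0 − rank ∂_1 = 9 − 7 = 2, and the invariant factors of ∂_1 are all 1, so H_0 ≅ Z^2.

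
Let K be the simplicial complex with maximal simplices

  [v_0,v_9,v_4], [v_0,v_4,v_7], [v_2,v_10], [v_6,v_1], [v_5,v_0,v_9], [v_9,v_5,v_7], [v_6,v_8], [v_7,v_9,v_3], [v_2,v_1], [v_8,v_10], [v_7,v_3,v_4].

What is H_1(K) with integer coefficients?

H_1 ≅ Z^2.

Take the total order v_0 < v_1 < v_2 < v_3 < v_4 < v_5 < v_6 < v_7 < v_8 < v_9 < v_10 on the vertex set. Then K (dimension 2) consists of the simplices:

  0-simplices (11): [v_0], [v_1], [v_2], [v_3], [v_4], [v_5], [v_6], [v_7], [v_8], [v_9], [v_10]
  1-simplices (17): (17 of them)
  2-simplices (6): [v_0,v_4,v_7], [v_0,v_4,v_9], [v_0,v_5,v_9], [v_3,v_4,v_7], [v_3,v_7,v_9], [v_5,v_7,v_9]

so the chain groups are C_0 ≅ Z^11, C_1 ≅ Z^17, C_2 ≅ Z^6.

∂_1: C_1 → C_0 sends each edge [p,q] (with p < q) to q − p. For instance
  ∂[v_3,v_9] = [v_9] − [v_3].
The resulting 11×17 matrix has rank 9, and its Smith normal form has invariant factors (1,1,1,1,1,1,1,1,1).

Boundary ∂_2: C_2 → C_1 maps a triangle to the signed sum of its edges. For instance
  ∂[v_0,v_4,v_9] = [v_4,v_9] − [v_0,v_9] + [v_0,v_4],
  ∂[v_3,v_7,v_9] = [v_7,v_9] − [v_3,v_9] + [v_3,v_7].
This gives a 17×6 integer matrix of rank 6; reducing to Smith normal form yields diagonal entries (1,1,1,1,1,1).

Now H_k = ker ∂_k / im ∂_{k+1}, so:

  H_1: rank ker ∂_1 − rank ∂_2 = (17 − 9) − 6 = 2, and the invariant factors of ∂_2 are all 1, so H_1 = Z^2.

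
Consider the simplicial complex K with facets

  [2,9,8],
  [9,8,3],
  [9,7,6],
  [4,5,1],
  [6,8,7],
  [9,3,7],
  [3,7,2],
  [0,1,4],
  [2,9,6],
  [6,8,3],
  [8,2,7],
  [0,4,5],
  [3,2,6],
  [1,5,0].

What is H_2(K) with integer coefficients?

Fix the vertex order 0 < 1 < 2 < 3 < 4 < 5 < 6 < 7 < 8 < 9 and write every simplex with vertices in increasing order. Then dim K = 2 and the simplices of K are:

  0-simplices (10): [0], [1], [2], [3], [4], [5], [6], [7], [8], [9]
  1-simplices (21): [0,1], [0,4], [0,5], [1,4], [1,5], [2,3], [2,6], [2,7], [2,8], [2,9], [3,6], [3,7], [3,8], [3,9], [4,5], [6,7], [6,8], [6,9], [7,8], [7,9], [8,9]
  2-simplices (14): [0,1,4], [0,1,5], [0,4,5], [1,4,5], [2,3,6], [2,3,7], [2,6,9], [2,7,8], [2,8,9], [3,6,8], [3,7,9], [3,8,9], [6,7,8], [6,7,9]

so the chain groups are C_0 ≅ Z^10, C_1 ≅ Z^21, C_2 ≅ Z^14.

Boundary ∂_1: C_1 → C_0 maps an edge to its endpoints' difference, ∂[p,q] = q − p. For instance
  ∂[1,4] = [4] − [1].
The 10×21 boundary matrix has rank 8 and Smith normal form diag(1,1,1,1,1,1,1,1).

Boundary ∂_2: C_2 → C_1 maps a triangle to the signed sum of its edges. For instance
  ∂[2,6,9] = [6,9] − [2,9] + [2,6],
  ∂[2,3,6] = [3,6] − [2,6] + [2,3].
The 21×14 boundary matrix has rank 13 and Smith normal form diag(1,1,1,1,1,1,1,1,1,1,1,1,2).

Computing H_k = (kernel of ∂_k) / (image of ∂_{k+1}):

  H_2: rank ker ∂_2 − rank ∂_3 = (14 − 13) − 0 = 1, and there is no ∂_3, so H_2 ≅ Z.

H_2 = Z.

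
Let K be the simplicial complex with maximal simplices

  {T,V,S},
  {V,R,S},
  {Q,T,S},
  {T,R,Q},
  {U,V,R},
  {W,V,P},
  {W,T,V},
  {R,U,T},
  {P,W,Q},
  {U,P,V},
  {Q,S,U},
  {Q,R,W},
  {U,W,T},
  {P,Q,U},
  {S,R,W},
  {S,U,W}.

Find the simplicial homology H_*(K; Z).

K has 8 vertices, 24 edges, 16 triangles.
rank ∂_0 = 0, rank ∂_1 = 7 ⇒ b_0 = 8 − 0 − 7 = 1; all invariant factors of ∂_1 are 1 so no torsion. So H_0 = Z.
rank ∂_1 = 7, rank ∂_2 = 15 ⇒ b_1 = 24 − 7 − 15 = 2; all invariant factors of ∂_2 are 1 so no torsion. So H_1 = Z^2.
rank ∂_2 = 15, rank ∂_3 = 0 ⇒ b_2 = 16 − 15 − 0 = 1. So H_2 = Z.

H_0 = Z,  H_1 = Z^2,  H_2 = Z.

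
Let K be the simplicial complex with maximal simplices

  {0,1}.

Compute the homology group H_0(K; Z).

K has 2 vertices, 1 edge.
rank ∂_0 = 0, rank ∂_1 = 1 ⇒ b_0 = 2 − 0 − 1 = 1; all invariant factors of ∂_1 are 1 so no torsion. So H_0 ≅ Z.

H_0 ≅ Z.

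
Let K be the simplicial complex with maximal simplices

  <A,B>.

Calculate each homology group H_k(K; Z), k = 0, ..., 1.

Order the vertices as A < B. Listing each simplex with vertices in this order, K has dimension 1 with simplices:

  0-simplices (2): A, B
  1-simplices (1): AB

so the chain groups are C_0 ≅ Z^2, C_1 ≅ Z^1.

∂_1: C_1 → C_0 is given by ∂[p,q] = [q] − [p]. For instance
  ∂AB = B − A.
As a 2×1 matrix over Z this has rank 1, with invariant factors (1).

Now H_k = ker ∂_k / im ∂_{k+1}, so:

  H_0: rank C_0 − rank ∂_1 = 2 − 1 = 1, and the invariant factors of ∂_1 are all 1, so H_0 ≅ Z.
  H_1: rank ker ∂_1 − rank ∂_2 = (1 − 1) − 0 = 0, and there is no ∂_2, so H_1 ≅ 0.

As a check, the Euler characteristic is 2 − 1 = 1, which agrees with 1 − 0 = 1.
(K is a triangulation of the 1-simplex.)

H_0 ≅ Z,  H_1 = 0.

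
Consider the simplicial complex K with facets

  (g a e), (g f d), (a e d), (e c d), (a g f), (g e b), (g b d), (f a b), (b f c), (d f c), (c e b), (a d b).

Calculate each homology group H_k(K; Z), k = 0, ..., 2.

Take the total order a < b < c < d < e < f < g on the vertex set. Then K (dimension 2) consists of the simplices:

  0-simplices (7): a, b, c, d, e, f, g
  1-simplices (18): ab, ad, ae, af, ag, bc, bd, be, bf, bg, cd, ce, cf, de, df, dg, eg, fg
  2-simplices (12): abd, abf, ade, aeg, afg, bce, bcf, bdg, beg, cde, cdf, dfg

Hence C_0 ≅ Z^7, C_1 ≅ Z^18, C_2 ≅ Z^12.

∂_1: C_1 → C_0 maps an edge to its endpoints' difference, ∂[p,q] = q − p. For instance
  ∂dg = g − d.
As a 7×18 matrix over Z this has rank 6, with invariant factors (1,1,1,1,1,1).

The boundary map ∂_2: C_2 → C_1 sends each 2-simplex [p,q,r] to [q,r] − [p,r] + [p,q]. For instance
  ∂cdf = df − cf + cd,
  ∂abf = bf − af + ab.
The 18×12 boundary matrix has rank 12 and Smith normal form diag(1,1,1,1,1,1,1,1,1,1,1,2).

Computing H_k = (kernel of ∂_k) / (image of ∂_{k+1}):

  H_0: rank C_0 − rank ∂_1 = 7 − 6 = 1, and the invariant factors of ∂_1 are all 1, so H_0 = Z.
  H_1: rank ker ∂_1 − rank ∂_2 = (18 − 6) − 12 = 0, and ∂_2 has invariant factor 2 > 1, so H_1 = Z/2.
  H_2: rank ker ∂_2 − rank ∂_3 = (12 − 12) − 0 = 0, and there is no ∂_3, so H_2 = 0.

H_0 ≅ Z,  H_1 ≅ Z/2,  H_2 = 0.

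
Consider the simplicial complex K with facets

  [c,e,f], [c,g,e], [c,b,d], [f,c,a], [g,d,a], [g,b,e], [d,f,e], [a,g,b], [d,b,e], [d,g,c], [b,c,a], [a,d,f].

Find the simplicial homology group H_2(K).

Order the vertices as a < b < c < d < e < f < g. Listing each simplex with vertices in this order, K has dimension 2 with simplices:

  0-simplices (7): a, b, c, d, e, f, g
  1-simplices (18): ab, ac, ad, af, ag, bc, bd, be, bg, cd, ce, cf, cg, de, df, dg, ef, eg
  2-simplices (12): abc, abg, acf, adf, adg, bcd, bde, beg, cdg, cef, ceg, def

giving chain groups C_0 ≅ Z^7, C_1 ≅ Z^18, C_2 ≅ Z^12.

∂_1: C_1 → C_0 is given by ∂[p,q] = [q] − [p]. For instance
  ∂ce = e − c.
As a 7×18 matrix over Z this has rank 6, with invariant factors (1,1,1,1,1,1).

∂_2: C_2 → C_1 maps a triangle to the signed sum of its edges. For instance
  ∂bcd = cd − bd + bc,
  ∂cef = ef − cf + ce.
This gives a 18×12 integer matrix of rank 12; reducing to Smith normal form yields diagonal entries (1,1,1,1,1,1,1,1,1,1,1,2).

Reading off H_k = ker ∂_k / im ∂_{k+1}:

  H_2: rank ker ∂_2 − rank ∂_3 = (12 − 12) − 0 = 0, and there is no ∂_3, so H_2 = 0.

H_2 ≅ 0.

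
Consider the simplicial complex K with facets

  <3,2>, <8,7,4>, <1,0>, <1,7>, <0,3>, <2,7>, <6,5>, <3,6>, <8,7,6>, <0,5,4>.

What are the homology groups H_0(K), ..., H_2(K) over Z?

H_0 ≅ Z,  H_1 ≅ Z^4,  H_2 = 0.

K has 9 vertices, 15 edges, 3 triangles.
rank ∂_0 = 0, rank ∂_1 = 8 ⇒ b_0 = 9 − 0 − 8 = 1; all invariant factors of ∂_1 are 1 so no torsion. So H_0 = Z.
rank ∂_1 = 8, rank ∂_2 = 3 ⇒ b_1 = 15 − 8 − 3 = 4; all invariant factors of ∂_2 are 1 so no torsion. So H_1 = Z^4.
rank ∂_2 = 3, rank ∂_3 = 0 ⇒ b_2 = 3 − 3 − 0 = 0. So H_2 = 0.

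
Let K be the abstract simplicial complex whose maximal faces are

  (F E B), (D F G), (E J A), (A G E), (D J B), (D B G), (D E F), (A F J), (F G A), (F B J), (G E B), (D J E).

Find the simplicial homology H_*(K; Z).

H_0 = Z,  H_1 = Z_2,  H_2 = 0.

Order the vertices as A < B < D < E < F < G < J. Listing each simplex with vertices in this order, K has dimension 2 with simplices:

  0-simplices (7): A, B, D, E, F, G, J
  1-simplices (18): AE, AF, AG, AJ, BD, BE, BF, BG, BJ, DE, DF, DG, DJ, EF, EG, EJ, FG, FJ
  2-simplices (12): AEG, AEJ, AFG, AFJ, BDG, BDJ, BEF, BEG, BFJ, DEF, DEJ, DFG

so the chain groups are C_0 ≅ Z^7, C_1 ≅ Z^18, C_2 ≅ Z^12.

∂_1: C_1 → C_0 sends each edge [p,q] (with p < q) to q − p. For instance
  ∂AJ = J − A.
This gives a 7×18 integer matrix of rank 6; reducing to Smith normal form yields diagonal entries (1,1,1,1,1,1).

Boundary ∂_2: C_2 → C_1 maps a triangle to the signed sum of its edges. For instance
  ∂BEG = EG − BG + BE,
  ∂BDG = DG − BG + BD.
As a 18×12 matrix over Z this has rank 12, with invariant factors (1,1,1,1,1,1,1,1,1,1,1,2).

Reading off H_k = ker ∂_k / im ∂_{k+1}:

  H_0: rank C_0 − rank ∂_1 = 7 − 6 = 1, and the invariant factors of ∂_1 are all 1, so H_0 ≅ Z.
  H_1: rank ker ∂_1 − rank ∂_2 = (18 − 6) − 12 = 0, and ∂_2 has invariant factor 2 > 1, so H_1 ≅ Z_2.
  H_2: rank ker ∂_2 − rank ∂_3 = (12 − 12) − 0 = 0, and there is no ∂_3, so H_2 ≅ 0.

(K is a triangulation of the real projective plane RP^2.)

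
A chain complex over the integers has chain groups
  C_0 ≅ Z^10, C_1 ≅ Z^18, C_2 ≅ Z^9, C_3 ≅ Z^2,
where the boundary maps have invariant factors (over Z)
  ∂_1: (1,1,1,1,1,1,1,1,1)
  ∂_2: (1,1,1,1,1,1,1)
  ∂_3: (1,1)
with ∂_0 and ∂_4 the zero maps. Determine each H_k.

H_0: b_0 = 10 − 0 − 9 = 1; torsion from ∂_1 factors > 1: none. So H_0 = Z.
H_1: b_1 = 18 − 9 − 7 = 2; torsion from ∂_2 factors > 1: none. So H_1 = Z^2.
H_2: b_2 = 9 − 7 − 2 = 0; torsion from ∂_3 factors > 1: none. So H_2 = 0.
H_3: b_3 = 2 − 2 − 0 = 0; torsion from ∂_4 factors > 1: none. So H_3 = 0.

H_0 = Z,  H_1 = Z^2,  H_2 = 0,  H_3 = 0.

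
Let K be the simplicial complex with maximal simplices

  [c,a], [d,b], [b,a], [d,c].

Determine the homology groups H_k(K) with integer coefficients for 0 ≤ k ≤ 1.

H_0 = Z,  H_1 = Z.

Fix the vertex order a < b < c < d and write every simplex with vertices in increasing order. Then dim K = 1 and the simplices of K are:

  0-simplices (4): a, b, c, d
  1-simplices (4): ab, ac, bd, cd

giving chain groups C_0 ≅ Z^4, C_1 ≅ Z^4.

Boundary ∂_1: C_1 → C_0 maps an edge to its endpoints' difference, ∂[p,q] = q − p. For instance
  ∂cd = d − c.
This gives a 4×4 integer matrix of rank 3; reducing to Smith normal form yields diagonal entries (1,1,1).

Reading off H_k = ker ∂_k / im ∂_{k+1}:

  H_0: rank C_0 − rank ∂_1 = 4 − 3 = 1, and the invariant factors of ∂_1 are all 1, so H_0 = Z.
  H_1: rank ker ∂_1 − rank ∂_2 = (4 − 3) − 0 = 1, and there is no ∂_2, so H_1 = Z.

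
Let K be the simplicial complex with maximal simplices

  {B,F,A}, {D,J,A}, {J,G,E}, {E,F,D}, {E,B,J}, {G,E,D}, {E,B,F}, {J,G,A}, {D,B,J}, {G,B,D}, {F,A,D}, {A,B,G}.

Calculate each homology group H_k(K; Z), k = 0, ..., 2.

H_0 = Z,  H_1 = Z/2,  H_2 = 0.

Take the total order A < B < D < E < F < G < J on the vertex set. Then K (dimension 2) consists of the simplices:

  0-simplices (7): A, B, D, E, F, G, J
  1-simplices (18): AB, AD, AF, AG, AJ, BD, BE, BF, BG, BJ, DE, DF, DG, DJ, EF, EG, EJ, GJ
  2-simplices (12): ABF, ABG, ADF, ADJ, AGJ, BDG, BDJ, BEF, BEJ, DEF, DEG, EGJ

so the chain groups are C_0 ≅ Z^7, C_1 ≅ Z^18, C_2 ≅ Z^12.

∂_1: C_1 → C_0 maps an edge to its endpoints' difference, ∂[p,q] = q − p.
This gives a 7×18 integer matrix of rank 6; reducing to Smith normal form yields diagonal entries (1,1,1,1,1,1).

Boundary ∂_2: C_2 → C_1 acts by ∂[p,q,r] = [q,r] − [p,r] + [p,q]. For instance
  ∂ABF = BF − AF + AB,
  ∂DEF = EF − DF + DE.
The resulting 18×12 matrix has rank 12, and its Smith normal form has invariant factors (1,1,1,1,1,1,1,1,1,1,1,2).

Now H_k = ker ∂_k / im ∂_{k+1}, so:

  H_0: rank C_0 − rank ∂_1 = 7 − 6 = 1, and the invariant factors of ∂_1 are all 1, so H_0 ≅ Z.
  H_1: rank ker ∂_1 − rank ∂_2 = (18 − 6) − 12 = 0, and ∂_2 has invariant factor 2 > 1, so H_1 ≅ Z/2.
  H_2: rank ker ∂_2 − rank ∂_3 = (12 − 12) − 0 = 0, and there is no ∂_3, so H_2 ≅ 0.

(K is a triangulation of the real projective plane RP^2.)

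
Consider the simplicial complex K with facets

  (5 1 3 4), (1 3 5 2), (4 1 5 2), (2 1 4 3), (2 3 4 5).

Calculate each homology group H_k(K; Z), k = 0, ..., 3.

H_0 = Z,  H_1 = 0,  H_2 = 0,  H_3 = Z.

Fix the vertex order 1 < 2 < 3 < 4 < 5 and write every simplex with vertices in increasing order. Then dim K = 3 and the simplices of K are:

  0-simplices (5): [1], [2], [3], [4], [5]
  1-simplices (10): [1,2], [1,3], [1,4], [1,5], [2,3], [2,4], [2,5], [3,4], [3,5], [4,5]
  2-simplices (10): [1,2,3], [1,2,4], [1,2,5], [1,3,4], [1,3,5], [1,4,5], [2,3,4], [2,3,5], [2,4,5], [3,4,5]
  3-simplices (5): [1,2,3,4], [1,2,3,5], [1,2,4,5], [1,3,4,5], [2,3,4,5]

giving chain groups C_0 ≅ Z^5, C_1 ≅ Z^10, C_2 ≅ Z^10, C_3 ≅ Z^5.

Boundary ∂_1: C_1 → C_0 is given by ∂[p,q] = [q] − [p]. For instance
  ∂[1,4] = [4] − [1].
The 5×10 boundary matrix has rank 4 and Smith normal form diag(1,1,1,1).

Boundary ∂_2: C_2 → C_1 maps a triangle to the signed sum of its edges. For instance
  ∂[3,4,5] = [4,5] − [3,5] + [3,4],
  ∂[1,2,3] = [2,3] − [1,3] + [1,2].
As a 10×10 matrix over Z this has rank 6, with invariant factors (1,1,1,1,1,1).

Boundary ∂_3: C_3 → C_2 sends each 3-simplex σ to the alternating sum Σ_i (−1)^i (σ with its i-th vertex removed). For instance
  ∂[2,3,4,5] = [3,4,5] − [2,4,5] + [2,3,5] − [2,3,4],
  ∂[1,2,3,4] = [2,3,4] − [1,3,4] + [1,2,4] − [1,2,3].
The resulting 10×5 matrix has rank 4, and its Smith normal form has invariant factors (1,1,1,1).

Computing H_k = (kernel of ∂_k) / (image of ∂_{k+1}):

  H_0: rank C_0 − rank ∂_1 = 5 − 4 = 1, and the invariant factors of ∂_1 are all 1, so H_0 ≅ Z.
  H_1: rank ker ∂_1 − rank ∂_2 = (10 − 4) − 6 = 0, and the invariant factors of ∂_2 are all 1, so H_1 ≅ 0.
  H_2: rank ker ∂_2 − rank ∂_3 = (10 − 6) − 4 = 0, and the invariant factors of ∂_3 are all 1, so H_2 ≅ 0.
  H_3: rank ker ∂_3 − rank ∂_4 = (5 − 4) − 0 = 1, and there is no ∂_4, so H_3 ≅ Z.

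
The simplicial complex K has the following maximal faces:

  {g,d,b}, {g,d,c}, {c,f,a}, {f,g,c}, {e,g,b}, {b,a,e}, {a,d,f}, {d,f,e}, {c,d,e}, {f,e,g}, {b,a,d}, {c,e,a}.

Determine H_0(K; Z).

H_0 ≅ Z.

Order the vertices as a < b < c < d < e < f < g. Listing each simplex with vertices in this order, K has dimension 2 with simplices:

  0-simplices (7): a, b, c, d, e, f, g
  1-simplices (18): ab, ac, ad, ae, af, bd, be, bg, cd, ce, cf, cg, de, df, dg, ef, eg, fg
  2-simplices (12): abd, abe, ace, acf, adf, bdg, beg, cde, cdg, cfg, def, efg

Hence C_0 ≅ Z^7, C_1 ≅ Z^18, C_2 ≅ Z^12.

Boundary ∂_1: C_1 → C_0 is given by ∂[p,q] = [q] − [p]. For instance
  ∂de = e − d.
As a 7×18 matrix over Z this has rank 6, with invariant factors (1,1,1,1,1,1).

Boundary ∂_2: C_2 → C_1 maps a triangle to the signed sum of its edges. For instance
  ∂beg = eg − bg + be,
  ∂acf = cf − af + ac.
As a 18×12 matrix over Z this has rank 12, with invariant factors (1,1,1,1,1,1,1,1,1,1,1,2).

Computing H_k = (kernel of ∂_k) / (image of ∂_{k+1}):

  H_0: rank C_0 − rank ∂_1 = 7 − 6 = 1, and the invariant factors of ∂_1 are all 1, so H_0 = Z.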